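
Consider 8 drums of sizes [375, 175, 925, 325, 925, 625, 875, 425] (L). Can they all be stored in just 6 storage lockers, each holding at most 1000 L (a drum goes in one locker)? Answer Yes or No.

Yes

A valid assignment using 5 storage lockers:
  locker 1: 925 = 925
  locker 2: 925 = 925
  locker 3: 875 = 875
  locker 4: 625 + 375 = 1000
  locker 5: 425 + 325 + 175 = 925
That uses only 5 ≤ 6, so 6 storage lockers are enough.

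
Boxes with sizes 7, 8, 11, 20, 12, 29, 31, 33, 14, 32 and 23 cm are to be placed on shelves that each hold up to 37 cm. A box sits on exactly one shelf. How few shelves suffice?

7

Total = 33 + 32 + 31 + 29 + 23 + 20 + 14 + 12 + 11 + 8 + 7 = 220 cm.
Lower bound: ⌈220/37⌉ = 6 shelves.
A packing using 7 shelves:
  shelf 1: 33 = 33
  shelf 2: 32 = 32
  shelf 3: 31 = 31
  shelf 4: 29 + 8 = 37
  shelf 5: 23 + 14 = 37
  shelf 6: 20 + 12 = 32
  shelf 7: 11 + 7 = 18
No arrangement into 6 shelves stays within capacity, so 7 is optimal.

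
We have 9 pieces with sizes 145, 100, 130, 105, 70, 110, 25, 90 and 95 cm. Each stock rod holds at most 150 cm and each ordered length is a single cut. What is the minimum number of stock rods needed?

Total = 145 + 130 + 110 + 105 + 100 + 95 + 90 + 70 + 25 = 870 cm.
Lower bound: ⌈870/150⌉ = 6 stock rods.
Also, 7 pieces each exceed 75 cm, and no two of those can share a stock rod, so at least 7 stock rods are needed.
A packing using 8 stock rods:
  stock rod 1: 145 = 145
  stock rod 2: 130 = 130
  stock rod 3: 110 + 25 = 135
  stock rod 4: 105 = 105
  stock rod 5: 100 = 100
  stock rod 6: 95 = 95
  stock rod 7: 90 = 90
  stock rod 8: 70 = 70
No arrangement into 7 stock rods stays within capacity, so 8 is optimal.

8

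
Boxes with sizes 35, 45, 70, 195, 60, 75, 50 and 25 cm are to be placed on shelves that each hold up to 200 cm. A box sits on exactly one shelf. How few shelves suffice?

3

Total = 195 + 75 + 70 + 60 + 50 + 45 + 35 + 25 = 555 cm.
Lower bound: ⌈555/200⌉ = 3 shelves.
A packing using 3 shelves:
  shelf 1: 195 = 195
  shelf 2: 75 + 70 + 50 = 195
  shelf 3: 60 + 45 + 35 + 25 = 165
This matches the lower bound, so 3 is optimal.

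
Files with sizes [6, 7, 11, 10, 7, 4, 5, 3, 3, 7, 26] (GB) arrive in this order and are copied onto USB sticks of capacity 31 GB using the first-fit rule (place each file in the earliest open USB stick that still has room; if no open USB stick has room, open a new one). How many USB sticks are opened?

4

  6 → USB stick 1 (new)  [load 6/31]
  7 → USB stick 1  [load 13/31]
  11 → USB stick 1  [load 24/31]
  10 → USB stick 2 (new)  [load 10/31]
  7 → USB stick 1  [load 31/31]
  4 → USB stick 2  [load 14/31]
  5 → USB stick 2  [load 19/31]
  3 → USB stick 2  [load 22/31]
  3 → USB stick 2  [load 25/31]
  7 → USB stick 3 (new)  [load 7/31]
  26 → USB stick 4 (new)  [load 26/31]
4 USB sticks opened.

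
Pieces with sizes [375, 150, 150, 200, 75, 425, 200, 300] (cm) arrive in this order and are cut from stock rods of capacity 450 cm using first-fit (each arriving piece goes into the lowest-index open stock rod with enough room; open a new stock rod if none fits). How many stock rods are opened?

  375 → stock rod 1 (new)  [load 375/450]
  150 → stock rod 2 (new)  [load 150/450]
  150 → stock rod 2  [load 300/450]
  200 → stock rod 3 (new)  [load 200/450]
  75 → stock rod 1  [load 450/450]
  425 → stock rod 4 (new)  [load 425/450]
  200 → stock rod 3  [load 400/450]
  300 → stock rod 5 (new)  [load 300/450]
5 stock rods opened.

5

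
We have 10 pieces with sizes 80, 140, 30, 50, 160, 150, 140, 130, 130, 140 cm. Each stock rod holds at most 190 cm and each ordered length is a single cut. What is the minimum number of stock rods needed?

8

Total = 160 + 150 + 140 + 140 + 140 + 130 + 130 + 80 + 50 + 30 = 1150 cm.
Lower bound: ⌈1150/190⌉ = 7 stock rods.
A packing using 8 stock rods:
  stock rod 1: 160 + 30 = 190
  stock rod 2: 150 = 150
  stock rod 3: 140 + 50 = 190
  stock rod 4: 140 = 140
  stock rod 5: 140 = 140
  stock rod 6: 130 = 130
  stock rod 7: 130 = 130
  stock rod 8: 80 = 80
No arrangement into 7 stock rods stays within capacity, so 8 is optimal.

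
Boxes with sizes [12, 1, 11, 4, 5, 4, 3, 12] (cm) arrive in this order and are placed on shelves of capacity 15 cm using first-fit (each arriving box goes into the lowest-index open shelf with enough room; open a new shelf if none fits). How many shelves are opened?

4

  12 → shelf 1 (new)  [load 12/15]
  1 → shelf 1  [load 13/15]
  11 → shelf 2 (new)  [load 11/15]
  4 → shelf 2  [load 15/15]
  5 → shelf 3 (new)  [load 5/15]
  4 → shelf 3  [load 9/15]
  3 → shelf 3  [load 12/15]
  12 → shelf 4 (new)  [load 12/15]
4 shelves opened.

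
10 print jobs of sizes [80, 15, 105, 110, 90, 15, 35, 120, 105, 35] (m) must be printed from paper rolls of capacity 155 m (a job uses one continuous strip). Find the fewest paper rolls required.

Total = 120 + 110 + 105 + 105 + 90 + 80 + 35 + 35 + 15 + 15 = 710 m.
Lower bound: ⌈710/155⌉ = 5 paper rolls.
Also, 6 print jobs each exceed 155/2 m, and no two of those can share a roll, so at least 6 paper rolls are needed.
A packing using 6 paper rolls:
  roll 1: 120 + 35 = 155
  roll 2: 110 + 35 = 145
  roll 3: 105 + 15 + 15 = 135
  roll 4: 105 = 105
  roll 5: 90 = 90
  roll 6: 80 = 80
This matches the lower bound, so 6 is optimal.

6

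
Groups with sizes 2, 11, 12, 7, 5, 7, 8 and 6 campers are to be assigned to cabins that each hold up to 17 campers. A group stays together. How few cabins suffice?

Total = 12 + 11 + 8 + 7 + 7 + 6 + 5 + 2 = 58 campers.
Lower bound: ⌈58/17⌉ = 4 cabins.
A packing using 4 cabins:
  cabin 1: 12 + 5 = 17
  cabin 2: 11 + 6 = 17
  cabin 3: 8 + 7 + 2 = 17
  cabin 4: 7 = 7
This matches the lower bound, so 4 is optimal.

4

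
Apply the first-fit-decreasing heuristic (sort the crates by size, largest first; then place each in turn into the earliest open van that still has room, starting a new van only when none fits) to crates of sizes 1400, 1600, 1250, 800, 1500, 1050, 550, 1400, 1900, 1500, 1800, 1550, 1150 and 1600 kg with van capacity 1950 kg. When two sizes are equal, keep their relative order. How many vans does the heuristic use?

Sorted descending: 1900, 1800, 1600, 1600, 1550, 1500, 1500, 1400, 1400, 1250, 1150, 1050, 800, 550.
  1900 → van 1 (new)  [load 1900/1950]
  1800 → van 2 (new)  [load 1800/1950]
  1600 → van 3 (new)  [load 1600/1950]
  1600 → van 4 (new)  [load 1600/1950]
  1550 → van 5 (new)  [load 1550/1950]
  1500 → van 6 (new)  [load 1500/1950]
  1500 → van 7 (new)  [load 1500/1950]
  1400 → van 8 (new)  [load 1400/1950]
  1400 → van 9 (new)  [load 1400/1950]
  1250 → van 10 (new)  [load 1250/1950]
  1150 → van 11 (new)  [load 1150/1950]
  1050 → van 12 (new)  [load 1050/1950]
  800 → van 11  [load 1950/1950]
  550 → van 8  [load 1950/1950]
12 vans opened.

12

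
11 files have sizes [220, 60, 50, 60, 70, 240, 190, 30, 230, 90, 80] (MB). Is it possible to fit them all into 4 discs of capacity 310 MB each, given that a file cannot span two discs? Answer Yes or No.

No

Total = 1320 MB; ⌈1320/310⌉ = 5.
At least 5 discs are required, but only 4 are allowed.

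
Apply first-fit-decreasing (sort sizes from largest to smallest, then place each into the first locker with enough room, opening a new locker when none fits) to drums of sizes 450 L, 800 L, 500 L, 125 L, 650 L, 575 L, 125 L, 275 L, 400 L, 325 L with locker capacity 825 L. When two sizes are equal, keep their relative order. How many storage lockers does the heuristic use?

Sorted descending: 800, 650, 575, 500, 450, 400, 325, 275, 125, 125.
  800 → locker 1 (new)  [load 800/825]
  650 → locker 2 (new)  [load 650/825]
  575 → locker 3 (new)  [load 575/825]
  500 → locker 4 (new)  [load 500/825]
  450 → locker 5 (new)  [load 450/825]
  400 → locker 6 (new)  [load 400/825]
  325 → locker 4  [load 825/825]
  275 → locker 5  [load 725/825]
  125 → locker 2  [load 775/825]
  125 → locker 3  [load 700/825]
6 storage lockers opened.

6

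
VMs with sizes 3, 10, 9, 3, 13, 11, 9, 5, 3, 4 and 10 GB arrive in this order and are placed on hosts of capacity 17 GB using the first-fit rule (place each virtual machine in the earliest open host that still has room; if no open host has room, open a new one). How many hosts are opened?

6

  3 → host 1 (new)  [load 3/17]
  10 → host 1  [load 13/17]
  9 → host 2 (new)  [load 9/17]
  3 → host 1  [load 16/17]
  13 → host 3 (new)  [load 13/17]
  11 → host 4 (new)  [load 11/17]
  9 → host 5 (new)  [load 9/17]
  5 → host 2  [load 14/17]
  3 → host 2  [load 17/17]
  4 → host 3  [load 17/17]
  10 → host 6 (new)  [load 10/17]
6 hosts opened.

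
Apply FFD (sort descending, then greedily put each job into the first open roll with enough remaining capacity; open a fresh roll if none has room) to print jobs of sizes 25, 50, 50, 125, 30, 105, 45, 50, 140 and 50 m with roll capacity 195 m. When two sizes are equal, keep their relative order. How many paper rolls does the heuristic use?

Sorted descending: 140, 125, 105, 50, 50, 50, 50, 45, 30, 25.
  140 → roll 1 (new)  [load 140/195]
  125 → roll 2 (new)  [load 125/195]
  105 → roll 3 (new)  [load 105/195]
  50 → roll 1  [load 190/195]
  50 → roll 2  [load 175/195]
  50 → roll 3  [load 155/195]
  50 → roll 4 (new)  [load 50/195]
  45 → roll 4  [load 95/195]
  30 → roll 3  [load 185/195]
  25 → roll 4  [load 120/195]
4 paper rolls opened.

4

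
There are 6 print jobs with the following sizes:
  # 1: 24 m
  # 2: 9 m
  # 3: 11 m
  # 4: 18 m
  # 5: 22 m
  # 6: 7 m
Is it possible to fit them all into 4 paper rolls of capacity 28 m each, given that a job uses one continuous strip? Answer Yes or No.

A valid assignment using 4 paper rolls:
  roll 1: 24 = 24
  roll 2: 22 = 22
  roll 3: 18 + 9 = 27
  roll 4: 11 + 7 = 18
Every load is within 28 m, so 4 paper rolls suffice.

Yes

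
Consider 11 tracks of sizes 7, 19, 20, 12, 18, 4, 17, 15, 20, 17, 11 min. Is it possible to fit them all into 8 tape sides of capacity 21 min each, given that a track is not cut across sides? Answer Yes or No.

Total = 160 min; ⌈160/21⌉ = 8.
9 tracks each exceed half the capacity and cannot share a side, forcing at least 9 tape sides.
At least 9 tape sides are required, but only 8 are allowed.

No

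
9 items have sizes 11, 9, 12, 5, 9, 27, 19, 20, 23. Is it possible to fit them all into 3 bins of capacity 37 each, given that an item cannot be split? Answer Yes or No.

No

Total = 135; ⌈135/37⌉ = 4.
At least 4 bins are required, but only 3 are allowed.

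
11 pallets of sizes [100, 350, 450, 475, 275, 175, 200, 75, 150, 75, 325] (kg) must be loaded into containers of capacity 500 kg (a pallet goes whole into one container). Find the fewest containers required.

Total = 475 + 450 + 350 + 325 + 275 + 200 + 175 + 150 + 100 + 75 + 75 = 2650 kg.
Lower bound: ⌈2650/500⌉ = 6 containers.
A packing using 6 containers:
  container 1: 475 = 475
  container 2: 450 = 450
  container 3: 350 + 150 = 500
  container 4: 325 + 175 = 500
  container 5: 275 + 200 = 475
  container 6: 100 + 75 + 75 = 250
This matches the lower bound, so 6 is optimal.

6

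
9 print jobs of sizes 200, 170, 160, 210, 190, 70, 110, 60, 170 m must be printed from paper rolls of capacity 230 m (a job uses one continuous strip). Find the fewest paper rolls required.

Total = 210 + 200 + 190 + 170 + 170 + 160 + 110 + 70 + 60 = 1340 m.
Lower bound: ⌈1340/230⌉ = 6 paper rolls.
A packing using 7 paper rolls:
  roll 1: 210 = 210
  roll 2: 200 = 200
  roll 3: 190 = 190
  roll 4: 170 + 60 = 230
  roll 5: 170 = 170
  roll 6: 160 + 70 = 230
  roll 7: 110 = 110
No arrangement into 6 paper rolls stays within capacity, so 7 is optimal.

7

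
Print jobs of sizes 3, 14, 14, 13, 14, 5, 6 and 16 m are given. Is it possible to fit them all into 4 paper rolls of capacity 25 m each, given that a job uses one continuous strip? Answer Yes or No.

No

Total = 85 m; ⌈85/25⌉ = 4.
5 print jobs each exceed half the capacity and cannot share a roll, forcing at least 5 paper rolls.
At least 5 paper rolls are required, but only 4 are allowed.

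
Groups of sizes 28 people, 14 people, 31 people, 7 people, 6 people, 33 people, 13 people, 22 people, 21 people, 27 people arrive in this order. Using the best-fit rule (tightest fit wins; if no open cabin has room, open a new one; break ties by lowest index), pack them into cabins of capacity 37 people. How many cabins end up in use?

7

  28 → cabin 1 (new)  [load 28/37]
  14 → cabin 2 (new)  [load 14/37]
  31 → cabin 3 (new)  [load 31/37]
  7 → cabin 1  [load 35/37]
  6 → cabin 3  [load 37/37]
  33 → cabin 4 (new)  [load 33/37]
  13 → cabin 2  [load 27/37]
  22 → cabin 5 (new)  [load 22/37]
  21 → cabin 6 (new)  [load 21/37]
  27 → cabin 7 (new)  [load 27/37]
7 cabins opened.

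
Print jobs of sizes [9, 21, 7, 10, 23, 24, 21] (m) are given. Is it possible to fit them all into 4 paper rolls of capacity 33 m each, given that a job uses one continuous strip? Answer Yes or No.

Yes

A valid assignment using 4 paper rolls:
  roll 1: 24 + 9 = 33
  roll 2: 23 + 10 = 33
  roll 3: 21 + 7 = 28
  roll 4: 21 = 21
Every load is within 33 m, so 4 paper rolls suffice.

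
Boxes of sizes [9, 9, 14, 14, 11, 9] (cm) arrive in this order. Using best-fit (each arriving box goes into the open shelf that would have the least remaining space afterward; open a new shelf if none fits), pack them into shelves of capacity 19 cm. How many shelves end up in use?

  9 → shelf 1 (new)  [load 9/19]
  9 → shelf 1  [load 18/19]
  14 → shelf 2 (new)  [load 14/19]
  14 → shelf 3 (new)  [load 14/19]
  11 → shelf 4 (new)  [load 11/19]
  9 → shelf 5 (new)  [load 9/19]
5 shelves opened.

5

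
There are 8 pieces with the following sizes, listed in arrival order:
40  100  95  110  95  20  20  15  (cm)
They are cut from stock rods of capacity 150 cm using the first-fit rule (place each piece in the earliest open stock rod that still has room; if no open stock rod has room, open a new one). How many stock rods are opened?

  40 → stock rod 1 (new)  [load 40/150]
  100 → stock rod 1  [load 140/150]
  95 → stock rod 2 (new)  [load 95/150]
  110 → stock rod 3 (new)  [load 110/150]
  95 → stock rod 4 (new)  [load 95/150]
  20 → stock rod 2  [load 115/150]
  20 → stock rod 2  [load 135/150]
  15 → stock rod 2  [load 150/150]
4 stock rods opened.

4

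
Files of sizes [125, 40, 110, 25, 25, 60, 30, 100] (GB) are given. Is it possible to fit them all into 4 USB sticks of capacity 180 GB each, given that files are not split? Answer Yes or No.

A valid assignment using 3 USB sticks:
  USB stick 1: 125 + 40 = 165
  USB stick 2: 110 + 60 = 170
  USB stick 3: 100 + 30 + 25 + 25 = 180
That uses only 3 ≤ 4, so 4 USB sticks are enough.

Yes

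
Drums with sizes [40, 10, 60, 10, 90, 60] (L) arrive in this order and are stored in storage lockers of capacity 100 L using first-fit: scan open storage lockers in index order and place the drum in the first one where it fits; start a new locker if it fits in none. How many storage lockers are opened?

  40 → locker 1 (new)  [load 40/100]
  10 → locker 1  [load 50/100]
  60 → locker 2 (new)  [load 60/100]
  10 → locker 1  [load 60/100]
  90 → locker 3 (new)  [load 90/100]
  60 → locker 4 (new)  [load 60/100]
4 storage lockers opened.

4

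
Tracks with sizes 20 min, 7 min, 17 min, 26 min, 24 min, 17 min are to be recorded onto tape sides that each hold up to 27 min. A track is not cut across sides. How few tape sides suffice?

5

Total = 26 + 24 + 20 + 17 + 17 + 7 = 111 min.
Lower bound: ⌈111/27⌉ = 5 tape sides.
A packing using 5 tape sides:
  side 1: 26 = 26
  side 2: 24 = 24
  side 3: 20 + 7 = 27
  side 4: 17 = 17
  side 5: 17 = 17
This matches the lower bound, so 5 is optimal.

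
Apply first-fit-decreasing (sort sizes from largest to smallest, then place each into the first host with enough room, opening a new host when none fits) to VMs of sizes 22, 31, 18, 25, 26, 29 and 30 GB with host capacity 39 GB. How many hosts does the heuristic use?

7

Sorted descending: 31, 30, 29, 26, 25, 22, 18.
  31 → host 1 (new)  [load 31/39]
  30 → host 2 (new)  [load 30/39]
  29 → host 3 (new)  [load 29/39]
  26 → host 4 (new)  [load 26/39]
  25 → host 5 (new)  [load 25/39]
  22 → host 6 (new)  [load 22/39]
  18 → host 7 (new)  [load 18/39]
7 hosts opened.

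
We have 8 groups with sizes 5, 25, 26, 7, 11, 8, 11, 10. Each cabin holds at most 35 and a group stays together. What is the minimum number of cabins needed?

Total = 26 + 25 + 11 + 11 + 10 + 8 + 7 + 5 = 103.
Lower bound: ⌈103/35⌉ = 3 cabins.
A packing using 3 cabins:
  cabin 1: 26 + 8 = 34
  cabin 2: 25 + 10 = 35
  cabin 3: 11 + 11 + 7 + 5 = 34
This matches the lower bound, so 3 is optimal.

3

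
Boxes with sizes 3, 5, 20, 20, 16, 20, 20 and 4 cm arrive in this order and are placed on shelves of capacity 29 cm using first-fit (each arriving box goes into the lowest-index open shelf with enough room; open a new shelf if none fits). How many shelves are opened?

5

  3 → shelf 1 (new)  [load 3/29]
  5 → shelf 1  [load 8/29]
  20 → shelf 1  [load 28/29]
  20 → shelf 2 (new)  [load 20/29]
  16 → shelf 3 (new)  [load 16/29]
  20 → shelf 4 (new)  [load 20/29]
  20 → shelf 5 (new)  [load 20/29]
  4 → shelf 2  [load 24/29]
5 shelves opened.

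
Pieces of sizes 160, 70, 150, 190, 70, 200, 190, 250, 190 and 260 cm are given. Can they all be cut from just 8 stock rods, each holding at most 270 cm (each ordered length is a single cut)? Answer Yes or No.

A valid assignment using 8 stock rods:
  stock rod 1: 260 = 260
  stock rod 2: 250 = 250
  stock rod 3: 200 + 70 = 270
  stock rod 4: 190 + 70 = 260
  stock rod 5: 190 = 190
  stock rod 6: 190 = 190
  stock rod 7: 160 = 160
  stock rod 8: 150 = 150
Every load is within 270 cm, so 8 stock rods suffice.

Yes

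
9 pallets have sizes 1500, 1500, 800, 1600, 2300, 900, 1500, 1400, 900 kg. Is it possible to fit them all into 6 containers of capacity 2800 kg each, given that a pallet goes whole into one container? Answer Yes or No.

A valid assignment using 6 containers:
  container 1: 2300 = 2300
  container 2: 1600 + 900 = 2500
  container 3: 1500 + 900 = 2400
  container 4: 1500 + 800 = 2300
  container 5: 1500 = 1500
  container 6: 1400 = 1400
Every load is within 2800 kg, so 6 containers suffice.

Yes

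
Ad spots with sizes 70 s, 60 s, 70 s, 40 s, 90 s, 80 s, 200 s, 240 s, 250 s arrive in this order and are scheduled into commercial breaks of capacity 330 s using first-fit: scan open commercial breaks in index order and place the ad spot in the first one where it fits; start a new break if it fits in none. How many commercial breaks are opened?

4

  70 → break 1 (new)  [load 70/330]
  60 → break 1  [load 130/330]
  70 → break 1  [load 200/330]
  40 → break 1  [load 240/330]
  90 → break 1  [load 330/330]
  80 → break 2 (new)  [load 80/330]
  200 → break 2  [load 280/330]
  240 → break 3 (new)  [load 240/330]
  250 → break 4 (new)  [load 250/330]
4 commercial breaks opened.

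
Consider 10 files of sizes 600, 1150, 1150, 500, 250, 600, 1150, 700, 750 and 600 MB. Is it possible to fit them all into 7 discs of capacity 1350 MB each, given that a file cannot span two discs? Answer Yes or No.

A valid assignment using 6 discs:
  disc 1: 1150 = 1150
  disc 2: 1150 = 1150
  disc 3: 1150 = 1150
  disc 4: 750 + 600 = 1350
  disc 5: 700 + 600 = 1300
  disc 6: 600 + 500 + 250 = 1350
That uses only 6 ≤ 7, so 7 discs are enough.

Yes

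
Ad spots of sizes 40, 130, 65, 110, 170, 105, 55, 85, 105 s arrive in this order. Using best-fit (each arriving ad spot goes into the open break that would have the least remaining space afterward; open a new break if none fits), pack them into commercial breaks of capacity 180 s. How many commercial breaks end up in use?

  40 → break 1 (new)  [load 40/180]
  130 → break 1  [load 170/180]
  65 → break 2 (new)  [load 65/180]
  110 → break 2  [load 175/180]
  170 → break 3 (new)  [load 170/180]
  105 → break 4 (new)  [load 105/180]
  55 → break 4  [load 160/180]
  85 → break 5 (new)  [load 85/180]
  105 → break 6 (new)  [load 105/180]
6 commercial breaks opened.

6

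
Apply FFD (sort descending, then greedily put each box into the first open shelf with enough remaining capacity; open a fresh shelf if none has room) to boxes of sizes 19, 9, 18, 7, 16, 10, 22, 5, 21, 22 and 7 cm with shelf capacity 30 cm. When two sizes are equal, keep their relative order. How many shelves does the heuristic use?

6

Sorted descending: 22, 22, 21, 19, 18, 16, 10, 9, 7, 7, 5.
  22 → shelf 1 (new)  [load 22/30]
  22 → shelf 2 (new)  [load 22/30]
  21 → shelf 3 (new)  [load 21/30]
  19 → shelf 4 (new)  [load 19/30]
  18 → shelf 5 (new)  [load 18/30]
  16 → shelf 6 (new)  [load 16/30]
  10 → shelf 4  [load 29/30]
  9 → shelf 3  [load 30/30]
  7 → shelf 1  [load 29/30]
  7 → shelf 2  [load 29/30]
  5 → shelf 5  [load 23/30]
6 shelves opened.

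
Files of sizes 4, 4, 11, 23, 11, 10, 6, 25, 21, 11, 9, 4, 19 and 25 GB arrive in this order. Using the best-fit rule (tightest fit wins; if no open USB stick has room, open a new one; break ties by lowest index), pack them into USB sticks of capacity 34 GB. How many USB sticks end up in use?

6

  4 → USB stick 1 (new)  [load 4/34]
  4 → USB stick 1  [load 8/34]
  11 → USB stick 1  [load 19/34]
  23 → USB stick 2 (new)  [load 23/34]
  11 → USB stick 2  [load 34/34]
  10 → USB stick 1  [load 29/34]
  6 → USB stick 3 (new)  [load 6/34]
  25 → USB stick 3  [load 31/34]
  21 → USB stick 4 (new)  [load 21/34]
  11 → USB stick 4  [load 32/34]
  9 → USB stick 5 (new)  [load 9/34]
  4 → USB stick 1  [load 33/34]
  19 → USB stick 5  [load 28/34]
  25 → USB stick 6 (new)  [load 25/34]
6 USB sticks opened.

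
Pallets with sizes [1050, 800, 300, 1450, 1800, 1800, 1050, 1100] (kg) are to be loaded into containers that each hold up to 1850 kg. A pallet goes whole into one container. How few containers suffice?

Total = 1800 + 1800 + 1450 + 1100 + 1050 + 1050 + 800 + 300 = 9350 kg.
Lower bound: ⌈9350/1850⌉ = 6 containers.
A packing using 6 containers:
  container 1: 1800 = 1800
  container 2: 1800 = 1800
  container 3: 1450 + 300 = 1750
  container 4: 1100 = 1100
  container 5: 1050 + 800 = 1850
  container 6: 1050 = 1050
This matches the lower bound, so 6 is optimal.

6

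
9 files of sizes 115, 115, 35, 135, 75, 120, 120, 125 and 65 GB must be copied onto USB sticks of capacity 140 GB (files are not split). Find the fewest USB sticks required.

8

Total = 135 + 125 + 120 + 120 + 115 + 115 + 75 + 65 + 35 = 905 GB.
Lower bound: ⌈905/140⌉ = 7 USB sticks.
A packing using 8 USB sticks:
  USB stick 1: 135 = 135
  USB stick 2: 125 = 125
  USB stick 3: 120 = 120
  USB stick 4: 120 = 120
  USB stick 5: 115 = 115
  USB stick 6: 115 = 115
  USB stick 7: 75 + 65 = 140
  USB stick 8: 35 = 35
No arrangement into 7 USB sticks stays within capacity, so 8 is optimal.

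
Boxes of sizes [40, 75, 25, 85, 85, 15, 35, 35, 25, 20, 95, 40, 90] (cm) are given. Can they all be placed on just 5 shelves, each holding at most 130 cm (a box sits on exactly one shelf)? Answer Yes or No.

No

Total = 665 cm; ⌈665/130⌉ = 6.
At least 6 shelves are required, but only 5 are allowed.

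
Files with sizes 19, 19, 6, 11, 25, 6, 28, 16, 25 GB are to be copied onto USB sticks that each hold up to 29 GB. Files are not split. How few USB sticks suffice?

6

Total = 28 + 25 + 25 + 19 + 19 + 16 + 11 + 6 + 6 = 155 GB.
Lower bound: ⌈155/29⌉ = 6 USB sticks.
A packing using 6 USB sticks:
  USB stick 1: 28 = 28
  USB stick 2: 25 = 25
  USB stick 3: 25 = 25
  USB stick 4: 19 + 6 = 25
  USB stick 5: 19 + 6 = 25
  USB stick 6: 16 + 11 = 27
This matches the lower bound, so 6 is optimal.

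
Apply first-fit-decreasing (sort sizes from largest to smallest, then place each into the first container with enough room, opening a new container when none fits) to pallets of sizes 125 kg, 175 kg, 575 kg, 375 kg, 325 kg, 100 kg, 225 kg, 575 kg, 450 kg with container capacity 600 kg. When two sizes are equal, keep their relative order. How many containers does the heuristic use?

5

Sorted descending: 575, 575, 450, 375, 325, 225, 175, 125, 100.
  575 → container 1 (new)  [load 575/600]
  575 → container 2 (new)  [load 575/600]
  450 → container 3 (new)  [load 450/600]
  375 → container 4 (new)  [load 375/600]
  325 → container 5 (new)  [load 325/600]
  225 → container 4  [load 600/600]
  175 → container 5  [load 500/600]
  125 → container 3  [load 575/600]
  100 → container 5  [load 600/600]
5 containers opened.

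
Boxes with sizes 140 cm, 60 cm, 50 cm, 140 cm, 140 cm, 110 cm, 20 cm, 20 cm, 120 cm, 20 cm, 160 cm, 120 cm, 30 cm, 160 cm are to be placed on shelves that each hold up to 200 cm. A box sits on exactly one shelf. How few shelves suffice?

8

Total = 160 + 160 + 140 + 140 + 140 + 120 + 120 + 110 + 60 + 50 + 30 + 20 + 20 + 20 = 1290 cm.
Lower bound: ⌈1290/200⌉ = 7 shelves.
Also, 8 boxes each exceed 100 cm, and no two of those can share a shelf, so at least 8 shelves are needed.
A packing using 8 shelves:
  shelf 1: 160 + 30 = 190
  shelf 2: 160 + 20 + 20 = 200
  shelf 3: 140 + 60 = 200
  shelf 4: 140 + 50 = 190
  shelf 5: 140 + 20 = 160
  shelf 6: 120 = 120
  shelf 7: 120 = 120
  shelf 8: 110 = 110
This matches the lower bound, so 8 is optimal.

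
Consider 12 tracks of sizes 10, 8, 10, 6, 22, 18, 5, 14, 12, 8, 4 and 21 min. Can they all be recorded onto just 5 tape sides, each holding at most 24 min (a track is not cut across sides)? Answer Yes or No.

Total = 138 min; ⌈138/24⌉ = 6.
At least 6 tape sides are required, but only 5 are allowed.

No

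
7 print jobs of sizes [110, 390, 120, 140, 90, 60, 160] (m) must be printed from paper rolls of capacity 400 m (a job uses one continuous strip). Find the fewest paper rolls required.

Total = 390 + 160 + 140 + 120 + 110 + 90 + 60 = 1070 m.
Lower bound: ⌈1070/400⌉ = 3 paper rolls.
A packing using 3 paper rolls:
  roll 1: 390 = 390
  roll 2: 160 + 140 + 90 = 390
  roll 3: 120 + 110 + 60 = 290
This matches the lower bound, so 3 is optimal.

3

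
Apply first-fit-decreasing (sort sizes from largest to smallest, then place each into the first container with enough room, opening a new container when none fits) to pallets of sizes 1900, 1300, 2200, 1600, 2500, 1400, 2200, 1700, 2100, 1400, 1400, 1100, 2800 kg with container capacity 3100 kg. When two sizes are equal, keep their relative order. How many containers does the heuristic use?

9

Sorted descending: 2800, 2500, 2200, 2200, 2100, 1900, 1700, 1600, 1400, 1400, 1400, 1300, 1100.
  2800 → container 1 (new)  [load 2800/3100]
  2500 → container 2 (new)  [load 2500/3100]
  2200 → container 3 (new)  [load 2200/3100]
  2200 → container 4 (new)  [load 2200/3100]
  2100 → container 5 (new)  [load 2100/3100]
  1900 → container 6 (new)  [load 1900/3100]
  1700 → container 7 (new)  [load 1700/3100]
  1600 → container 8 (new)  [load 1600/3100]
  1400 → container 7  [load 3100/3100]
  1400 → container 8  [load 3000/3100]
  1400 → container 9 (new)  [load 1400/3100]
  1300 → container 9  [load 2700/3100]
  1100 → container 6  [load 3000/3100]
9 containers opened.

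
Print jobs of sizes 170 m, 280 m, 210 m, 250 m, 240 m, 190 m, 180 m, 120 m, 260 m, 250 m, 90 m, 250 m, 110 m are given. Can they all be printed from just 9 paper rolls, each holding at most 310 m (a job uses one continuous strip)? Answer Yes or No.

Total = 2600 m; ⌈2600/310⌉ = 9.
10 print jobs each exceed half the capacity and cannot share a roll, forcing at least 10 paper rolls.
At least 10 paper rolls are required, but only 9 are allowed.

No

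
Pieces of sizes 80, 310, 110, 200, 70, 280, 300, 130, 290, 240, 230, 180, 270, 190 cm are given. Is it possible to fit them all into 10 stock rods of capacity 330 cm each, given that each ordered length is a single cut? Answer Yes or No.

Yes

A valid assignment using 10 stock rods:
  stock rod 1: 310 = 310
  stock rod 2: 300 = 300
  stock rod 3: 290 = 290
  stock rod 4: 280 = 280
  stock rod 5: 270 = 270
  stock rod 6: 240 + 80 = 320
  stock rod 7: 230 + 70 = 300
  stock rod 8: 200 + 130 = 330
  stock rod 9: 190 + 110 = 300
  stock rod 10: 180 = 180
Every load is within 330 cm, so 10 stock rods suffice.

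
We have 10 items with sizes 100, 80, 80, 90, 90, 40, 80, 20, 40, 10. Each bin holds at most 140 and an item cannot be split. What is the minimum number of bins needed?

6

Total = 100 + 90 + 90 + 80 + 80 + 80 + 40 + 40 + 20 + 10 = 630.
Lower bound: ⌈630/140⌉ = 5 bins.
Also, 6 items each exceed 70, and no two of those can share a bin, so at least 6 bins are needed.
A packing using 6 bins:
  bin 1: 100 + 40 = 140
  bin 2: 90 + 40 + 10 = 140
  bin 3: 90 + 20 = 110
  bin 4: 80 = 80
  bin 5: 80 = 80
  bin 6: 80 = 80
This matches the lower bound, so 6 is optimal.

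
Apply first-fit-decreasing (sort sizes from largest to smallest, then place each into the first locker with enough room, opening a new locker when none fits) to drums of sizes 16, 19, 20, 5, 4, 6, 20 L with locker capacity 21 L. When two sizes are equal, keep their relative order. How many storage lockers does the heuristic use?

5

Sorted descending: 20, 20, 19, 16, 6, 5, 4.
  20 → locker 1 (new)  [load 20/21]
  20 → locker 2 (new)  [load 20/21]
  19 → locker 3 (new)  [load 19/21]
  16 → locker 4 (new)  [load 16/21]
  6 → locker 5 (new)  [load 6/21]
  5 → locker 4  [load 21/21]
  4 → locker 5  [load 10/21]
5 storage lockers opened.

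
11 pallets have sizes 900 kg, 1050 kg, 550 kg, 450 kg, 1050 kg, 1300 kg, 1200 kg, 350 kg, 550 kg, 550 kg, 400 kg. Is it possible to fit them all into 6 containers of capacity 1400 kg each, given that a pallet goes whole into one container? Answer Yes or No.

Total = 8350 kg; ⌈8350/1400⌉ = 6.
The bound of 6 does not rule out 6, but exhaustive search shows no assignment into 6 containers of capacity 1400 kg exists — the minimum is 7.

No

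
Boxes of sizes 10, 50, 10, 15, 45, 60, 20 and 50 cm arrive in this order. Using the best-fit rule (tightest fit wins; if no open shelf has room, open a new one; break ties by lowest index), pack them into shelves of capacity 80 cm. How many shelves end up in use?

  10 → shelf 1 (new)  [load 10/80]
  50 → shelf 1  [load 60/80]
  10 → shelf 1  [load 70/80]
  15 → shelf 2 (new)  [load 15/80]
  45 → shelf 2  [load 60/80]
  60 → shelf 3 (new)  [load 60/80]
  20 → shelf 2  [load 80/80]
  50 → shelf 4 (new)  [load 50/80]
4 shelves opened.

4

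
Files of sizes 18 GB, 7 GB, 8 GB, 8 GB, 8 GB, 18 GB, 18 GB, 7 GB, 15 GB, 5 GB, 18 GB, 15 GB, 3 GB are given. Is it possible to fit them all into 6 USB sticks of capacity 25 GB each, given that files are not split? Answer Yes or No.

Total = 148 GB; ⌈148/25⌉ = 6.
The bound of 6 does not rule out 6, but exhaustive search shows no assignment into 6 USB sticks of capacity 25 GB exists — the minimum is 7.

No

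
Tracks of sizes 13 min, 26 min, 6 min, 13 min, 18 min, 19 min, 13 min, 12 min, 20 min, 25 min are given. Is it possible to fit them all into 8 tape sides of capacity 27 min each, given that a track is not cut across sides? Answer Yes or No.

Yes

A valid assignment using 7 tape sides:
  side 1: 26 = 26
  side 2: 25 = 25
  side 3: 20 + 6 = 26
  side 4: 19 = 19
  side 5: 18 = 18
  side 6: 13 + 13 = 26
  side 7: 13 + 12 = 25
That uses only 7 ≤ 8, so 8 tape sides are enough.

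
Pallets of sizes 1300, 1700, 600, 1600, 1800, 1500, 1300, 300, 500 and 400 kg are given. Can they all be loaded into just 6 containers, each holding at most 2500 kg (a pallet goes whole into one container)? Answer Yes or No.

Yes

A valid assignment using 6 containers:
  container 1: 1800 + 600 = 2400
  container 2: 1700 + 500 + 300 = 2500
  container 3: 1600 + 400 = 2000
  container 4: 1500 = 1500
  container 5: 1300 = 1300
  container 6: 1300 = 1300
Every load is within 2500 kg, so 6 containers suffice.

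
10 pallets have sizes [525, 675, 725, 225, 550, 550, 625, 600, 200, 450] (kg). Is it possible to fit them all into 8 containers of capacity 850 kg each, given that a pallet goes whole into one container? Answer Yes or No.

Yes

A valid assignment using 8 containers:
  container 1: 725 = 725
  container 2: 675 = 675
  container 3: 625 + 225 = 850
  container 4: 600 + 200 = 800
  container 5: 550 = 550
  container 6: 550 = 550
  container 7: 525 = 525
  container 8: 450 = 450
Every load is within 850 kg, so 8 containers suffice.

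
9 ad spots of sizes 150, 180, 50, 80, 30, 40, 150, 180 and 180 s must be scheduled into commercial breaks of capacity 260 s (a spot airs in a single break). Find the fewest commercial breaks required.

Total = 180 + 180 + 180 + 150 + 150 + 80 + 50 + 40 + 30 = 1040 s.
Lower bound: ⌈1040/260⌉ = 4 commercial breaks.
Also, 5 ad spots each exceed 130 s, and no two of those can share a break, so at least 5 commercial breaks are needed.
A packing using 5 commercial breaks:
  break 1: 180 + 80 = 260
  break 2: 180 + 50 + 30 = 260
  break 3: 180 + 40 = 220
  break 4: 150 = 150
  break 5: 150 = 150
This matches the lower bound, so 5 is optimal.

5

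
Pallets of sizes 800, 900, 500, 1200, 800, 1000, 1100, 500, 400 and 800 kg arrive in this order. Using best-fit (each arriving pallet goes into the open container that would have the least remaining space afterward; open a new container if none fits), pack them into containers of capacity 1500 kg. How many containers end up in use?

  800 → container 1 (new)  [load 800/1500]
  900 → container 2 (new)  [load 900/1500]
  500 → container 2  [load 1400/1500]
  1200 → container 3 (new)  [load 1200/1500]
  800 → container 4 (new)  [load 800/1500]
  1000 → container 5 (new)  [load 1000/1500]
  1100 → container 6 (new)  [load 1100/1500]
  500 → container 5  [load 1500/1500]
  400 → container 6  [load 1500/1500]
  800 → container 7 (new)  [load 800/1500]
7 containers opened.

7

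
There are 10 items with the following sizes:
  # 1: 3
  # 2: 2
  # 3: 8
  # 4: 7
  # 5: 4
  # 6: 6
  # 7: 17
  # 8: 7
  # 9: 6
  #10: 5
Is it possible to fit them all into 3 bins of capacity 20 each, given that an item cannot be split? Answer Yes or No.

Total = 65; ⌈65/20⌉ = 4.
At least 4 bins are required, but only 3 are allowed.

No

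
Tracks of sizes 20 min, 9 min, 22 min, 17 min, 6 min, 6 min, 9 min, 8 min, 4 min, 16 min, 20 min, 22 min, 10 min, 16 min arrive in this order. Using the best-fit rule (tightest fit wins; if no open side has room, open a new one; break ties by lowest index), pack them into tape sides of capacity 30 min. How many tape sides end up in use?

  20 → side 1 (new)  [load 20/30]
  9 → side 1  [load 29/30]
  22 → side 2 (new)  [load 22/30]
  17 → side 3 (new)  [load 17/30]
  6 → side 2  [load 28/30]
  6 → side 3  [load 23/30]
  9 → side 4 (new)  [load 9/30]
  8 → side 4  [load 17/30]
  4 → side 3  [load 27/30]
  16 → side 5 (new)  [load 16/30]
  20 → side 6 (new)  [load 20/30]
  22 → side 7 (new)  [load 22/30]
  10 → side 6  [load 30/30]
  16 → side 8 (new)  [load 16/30]
8 tape sides opened.

8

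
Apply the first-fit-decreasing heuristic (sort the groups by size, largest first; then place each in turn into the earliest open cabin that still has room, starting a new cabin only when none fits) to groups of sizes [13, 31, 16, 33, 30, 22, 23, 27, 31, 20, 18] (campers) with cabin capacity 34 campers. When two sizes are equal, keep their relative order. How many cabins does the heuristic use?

9

Sorted descending: 33, 31, 31, 30, 27, 23, 22, 20, 18, 16, 13.
  33 → cabin 1 (new)  [load 33/34]
  31 → cabin 2 (new)  [load 31/34]
  31 → cabin 3 (new)  [load 31/34]
  30 → cabin 4 (new)  [load 30/34]
  27 → cabin 5 (new)  [load 27/34]
  23 → cabin 6 (new)  [load 23/34]
  22 → cabin 7 (new)  [load 22/34]
  20 → cabin 8 (new)  [load 20/34]
  18 → cabin 9 (new)  [load 18/34]
  16 → cabin 9  [load 34/34]
  13 → cabin 8  [load 33/34]
9 cabins opened.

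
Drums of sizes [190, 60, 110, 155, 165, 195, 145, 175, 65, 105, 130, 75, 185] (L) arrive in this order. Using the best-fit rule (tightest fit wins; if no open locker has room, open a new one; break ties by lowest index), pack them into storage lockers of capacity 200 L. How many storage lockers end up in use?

11

  190 → locker 1 (new)  [load 190/200]
  60 → locker 2 (new)  [load 60/200]
  110 → locker 2  [load 170/200]
  155 → locker 3 (new)  [load 155/200]
  165 → locker 4 (new)  [load 165/200]
  195 → locker 5 (new)  [load 195/200]
  145 → locker 6 (new)  [load 145/200]
  175 → locker 7 (new)  [load 175/200]
  65 → locker 8 (new)  [load 65/200]
  105 → locker 8  [load 170/200]
  130 → locker 9 (new)  [load 130/200]
  75 → locker 10 (new)  [load 75/200]
  185 → locker 11 (new)  [load 185/200]
11 storage lockers opened.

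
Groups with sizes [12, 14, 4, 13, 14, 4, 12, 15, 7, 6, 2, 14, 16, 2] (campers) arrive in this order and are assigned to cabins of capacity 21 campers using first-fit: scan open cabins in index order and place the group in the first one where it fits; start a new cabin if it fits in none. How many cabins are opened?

8

  12 → cabin 1 (new)  [load 12/21]
  14 → cabin 2 (new)  [load 14/21]
  4 → cabin 1  [load 16/21]
  13 → cabin 3 (new)  [load 13/21]
  14 → cabin 4 (new)  [load 14/21]
  4 → cabin 1  [load 20/21]
  12 → cabin 5 (new)  [load 12/21]
  15 → cabin 6 (new)  [load 15/21]
  7 → cabin 2  [load 21/21]
  6 → cabin 3  [load 19/21]
  2 → cabin 3  [load 21/21]
  14 → cabin 7 (new)  [load 14/21]
  16 → cabin 8 (new)  [load 16/21]
  2 → cabin 4  [load 16/21]
8 cabins opened.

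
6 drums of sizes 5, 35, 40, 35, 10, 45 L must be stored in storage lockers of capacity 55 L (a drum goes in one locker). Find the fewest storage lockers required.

4

Total = 45 + 40 + 35 + 35 + 10 + 5 = 170 L.
Lower bound: ⌈170/55⌉ = 4 storage lockers.
A packing using 4 storage lockers:
  locker 1: 45 + 10 = 55
  locker 2: 40 + 5 = 45
  locker 3: 35 = 35
  locker 4: 35 = 35
This matches the lower bound, so 4 is optimal.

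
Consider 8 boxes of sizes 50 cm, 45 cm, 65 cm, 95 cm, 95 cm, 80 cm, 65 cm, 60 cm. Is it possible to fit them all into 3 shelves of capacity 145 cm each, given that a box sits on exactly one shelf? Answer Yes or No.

Total = 555 cm; ⌈555/145⌉ = 4.
At least 4 shelves are required, but only 3 are allowed.

No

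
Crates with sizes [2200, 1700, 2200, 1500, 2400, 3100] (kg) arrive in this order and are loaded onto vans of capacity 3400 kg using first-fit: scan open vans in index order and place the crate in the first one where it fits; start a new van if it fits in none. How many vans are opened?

5

  2200 → van 1 (new)  [load 2200/3400]
  1700 → van 2 (new)  [load 1700/3400]
  2200 → van 3 (new)  [load 2200/3400]
  1500 → van 2  [load 3200/3400]
  2400 → van 4 (new)  [load 2400/3400]
  3100 → van 5 (new)  [load 3100/3400]
5 vans opened.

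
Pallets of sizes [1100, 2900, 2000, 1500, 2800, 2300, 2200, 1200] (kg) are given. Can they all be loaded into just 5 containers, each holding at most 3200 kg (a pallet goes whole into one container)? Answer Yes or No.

No

Total = 16000 kg; ⌈16000/3200⌉ = 5.
The bound of 5 does not rule out 5, but exhaustive search shows no assignment into 5 containers of capacity 3200 kg exists — the minimum is 6.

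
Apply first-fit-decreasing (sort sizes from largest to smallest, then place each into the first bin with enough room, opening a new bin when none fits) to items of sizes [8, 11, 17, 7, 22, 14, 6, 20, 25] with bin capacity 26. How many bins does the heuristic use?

Sorted descending: 25, 22, 20, 17, 14, 11, 8, 7, 6.
  25 → bin 1 (new)  [load 25/26]
  22 → bin 2 (new)  [load 22/26]
  20 → bin 3 (new)  [load 20/26]
  17 → bin 4 (new)  [load 17/26]
  14 → bin 5 (new)  [load 14/26]
  11 → bin 5  [load 25/26]
  8 → bin 4  [load 25/26]
  7 → bin 6 (new)  [load 7/26]
  6 → bin 3  [load 26/26]
6 bins opened.

6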